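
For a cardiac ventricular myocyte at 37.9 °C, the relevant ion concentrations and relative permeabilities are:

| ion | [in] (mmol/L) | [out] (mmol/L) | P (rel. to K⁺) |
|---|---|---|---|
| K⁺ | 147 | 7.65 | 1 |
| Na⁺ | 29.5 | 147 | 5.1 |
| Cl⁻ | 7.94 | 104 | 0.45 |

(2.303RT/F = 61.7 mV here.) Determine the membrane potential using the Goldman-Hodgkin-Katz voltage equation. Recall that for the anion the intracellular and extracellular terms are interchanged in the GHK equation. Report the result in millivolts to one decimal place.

21.3 mV

Vm = 61.7 · log₁₀[(Σ P·[cation]ₒ + Σ P·[anion]ᵢ) / (Σ P·[cation]ᵢ + Σ P·[anion]ₒ)]
Numerator = 1×7.65 + 5.1×147 + 0.45×7.94 = 760.9
Denominator = 1×147 + 5.1×29.5 + 0.45×104 = 344.2
Vm = 61.7 · log₁₀(2.2104) = 61.7 × (0.3445) = 21.25 mV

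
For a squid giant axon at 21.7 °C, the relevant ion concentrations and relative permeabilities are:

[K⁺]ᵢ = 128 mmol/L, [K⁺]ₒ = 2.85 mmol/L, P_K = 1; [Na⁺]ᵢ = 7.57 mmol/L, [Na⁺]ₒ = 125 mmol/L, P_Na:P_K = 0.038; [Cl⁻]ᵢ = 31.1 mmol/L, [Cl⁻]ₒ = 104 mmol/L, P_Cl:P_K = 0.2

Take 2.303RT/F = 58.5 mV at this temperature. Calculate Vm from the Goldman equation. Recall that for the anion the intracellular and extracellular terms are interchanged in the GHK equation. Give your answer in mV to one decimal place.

Vm = 58.5 · log₁₀[(Σ P·[cation]ₒ + Σ P·[anion]ᵢ) / (Σ P·[cation]ᵢ + Σ P·[anion]ₒ)]
Numerator = 1×2.85 + 0.038×125 + 0.2×31.1 = 13.82
Denominator = 1×128 + 0.038×7.57 + 0.2×104 = 149.1
Vm = 58.5 · log₁₀(0.092697) = 58.5 × (-1.0329) = -60.43 mV

-60.4 mV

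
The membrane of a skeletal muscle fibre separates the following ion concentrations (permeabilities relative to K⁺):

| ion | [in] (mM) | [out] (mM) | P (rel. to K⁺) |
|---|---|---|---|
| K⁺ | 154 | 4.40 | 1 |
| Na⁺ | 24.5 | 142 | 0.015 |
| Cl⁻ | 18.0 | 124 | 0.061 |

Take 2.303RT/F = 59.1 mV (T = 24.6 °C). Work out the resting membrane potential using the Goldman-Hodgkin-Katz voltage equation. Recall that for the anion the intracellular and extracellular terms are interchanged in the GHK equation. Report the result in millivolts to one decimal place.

Vm = 59.1 · log₁₀[(Σ P·[cation]ₒ + Σ P·[anion]ᵢ) / (Σ P·[cation]ᵢ + Σ P·[anion]ₒ)]
Numerator = 1×4.40 + 0.015×142 + 0.061×18.0 = 7.628
Denominator = 1×154 + 0.015×24.5 + 0.061×124 = 161.9
Vm = 59.1 · log₁₀(0.047106) = 59.1 × (-1.3269) = -78.42 mV

-78.4 mV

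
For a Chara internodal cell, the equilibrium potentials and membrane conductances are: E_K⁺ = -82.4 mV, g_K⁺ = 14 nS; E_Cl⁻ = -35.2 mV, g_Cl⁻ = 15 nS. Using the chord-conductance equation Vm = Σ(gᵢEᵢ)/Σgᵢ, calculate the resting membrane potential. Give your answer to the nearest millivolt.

Σ gᵢEᵢ = 14·(-82.4) + 15·(-35.2) = -1681.60
Σ gᵢ = 14 + 15 = 29
Vm = -1681.60 / 29 = -57.99 mV

-58 mV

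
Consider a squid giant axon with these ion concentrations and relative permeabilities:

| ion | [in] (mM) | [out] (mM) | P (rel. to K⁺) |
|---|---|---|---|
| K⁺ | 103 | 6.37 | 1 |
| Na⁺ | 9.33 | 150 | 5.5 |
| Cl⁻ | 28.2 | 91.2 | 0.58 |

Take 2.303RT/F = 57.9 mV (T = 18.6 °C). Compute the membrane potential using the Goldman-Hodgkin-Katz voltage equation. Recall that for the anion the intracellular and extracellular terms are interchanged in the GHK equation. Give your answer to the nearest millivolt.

35 mV

Vm = 57.9 · log₁₀[(Σ P·[cation]ₒ + Σ P·[anion]ᵢ) / (Σ P·[cation]ᵢ + Σ P·[anion]ₒ)]
Numerator = 1×6.37 + 5.5×150 + 0.58×28.2 = 847.7
Denominator = 1×103 + 5.5×9.33 + 0.58×91.2 = 207.2
Vm = 57.9 · log₁₀(4.0911) = 57.9 × (0.6118) = 35.43 mV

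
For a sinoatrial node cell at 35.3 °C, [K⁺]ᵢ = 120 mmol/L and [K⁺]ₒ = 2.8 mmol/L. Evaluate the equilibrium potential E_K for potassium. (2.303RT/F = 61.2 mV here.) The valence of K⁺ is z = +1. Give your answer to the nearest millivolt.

E = (61.2/z) · log₁₀([K⁺]_out/[K⁺]_in) with z = +1.
= (61.2/1) · log₁₀(2.8/120) = 61.20 · log₁₀(0.02333)
= 61.20 · (-1.6320) = -99.88 mV

-100 mV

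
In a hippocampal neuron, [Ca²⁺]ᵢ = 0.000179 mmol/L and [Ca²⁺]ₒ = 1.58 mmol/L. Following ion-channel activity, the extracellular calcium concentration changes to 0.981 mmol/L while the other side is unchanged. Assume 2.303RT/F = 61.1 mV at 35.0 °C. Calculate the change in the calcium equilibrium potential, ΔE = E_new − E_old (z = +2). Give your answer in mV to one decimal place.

E_old = (61.1/2)·log₁₀(1.58/0.000179) = 120.54 mV
E_new = (61.1/2)·log₁₀(0.981/0.000179) = 114.22 mV
ΔE = 114.22 − (120.54) = -6.32 mV

-6.3 mV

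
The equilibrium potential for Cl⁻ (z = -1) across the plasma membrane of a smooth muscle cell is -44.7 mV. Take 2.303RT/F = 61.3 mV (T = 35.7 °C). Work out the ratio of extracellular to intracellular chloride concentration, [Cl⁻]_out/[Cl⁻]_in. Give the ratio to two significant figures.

log₁₀([out]/[in]) = E·z/(61.3) = -44.7 × -1 / 61.3 = 0.7292
[out]/[in] = 10^(0.7292) = 5.36

5.4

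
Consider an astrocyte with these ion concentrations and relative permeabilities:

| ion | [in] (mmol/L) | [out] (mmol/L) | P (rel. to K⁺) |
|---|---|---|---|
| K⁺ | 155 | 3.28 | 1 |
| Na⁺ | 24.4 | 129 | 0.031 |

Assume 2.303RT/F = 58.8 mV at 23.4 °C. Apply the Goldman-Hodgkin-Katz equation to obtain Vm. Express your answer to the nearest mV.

Vm = 58.8 · log₁₀[(Σ P·[cation]ₒ + Σ P·[anion]ᵢ) / (Σ P·[cation]ᵢ + Σ P·[anion]ₒ)]
Numerator = 1×3.28 + 0.031×129 = 7.279
Denominator = 1×155 + 0.031×24.4 = 155.8
Vm = 58.8 · log₁₀(0.046733) = 58.8 × (-1.3304) = -78.23 mV

-78 mV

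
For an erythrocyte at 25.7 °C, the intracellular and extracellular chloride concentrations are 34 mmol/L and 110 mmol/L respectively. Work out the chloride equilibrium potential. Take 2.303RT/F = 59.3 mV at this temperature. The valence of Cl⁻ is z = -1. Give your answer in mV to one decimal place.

E = (59.3/z) · log₁₀([Cl⁻]_out/[Cl⁻]_in) with z = -1.
For an anion, dividing by z = -1 reverses the sign.
= (59.3/-1) · log₁₀(110/34) = -59.30 · log₁₀(3.235)
= -59.30 · (0.5099) = -30.24 mV

-30.2 mV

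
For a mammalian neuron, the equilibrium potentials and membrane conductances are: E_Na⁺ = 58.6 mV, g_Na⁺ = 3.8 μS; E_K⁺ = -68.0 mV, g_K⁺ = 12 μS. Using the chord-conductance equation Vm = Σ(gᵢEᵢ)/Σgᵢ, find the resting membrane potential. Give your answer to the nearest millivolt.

-38 mV

Σ gᵢEᵢ = 3.8·(58.6) + 12·(-68.0) = -593.32
Σ gᵢ = 3.8 + 12 = 15.8
Vm = -593.32 / 15.8 = -37.55 mV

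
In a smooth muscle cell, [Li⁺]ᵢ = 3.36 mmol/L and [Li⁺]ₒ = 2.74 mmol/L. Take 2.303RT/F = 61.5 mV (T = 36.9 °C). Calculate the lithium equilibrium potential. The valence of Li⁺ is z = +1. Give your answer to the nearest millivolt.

-5 mV

E = (61.5/z) · log₁₀([Li⁺]_out/[Li⁺]_in) with z = +1.
= (61.5/1) · log₁₀(2.74/3.36) = 61.50 · log₁₀(0.8155)
= 61.50 · (-0.0886) = -5.45 mV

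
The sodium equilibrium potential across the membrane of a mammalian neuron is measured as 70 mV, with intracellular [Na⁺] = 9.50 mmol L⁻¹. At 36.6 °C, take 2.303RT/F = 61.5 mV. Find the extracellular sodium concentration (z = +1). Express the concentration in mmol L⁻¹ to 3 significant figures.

Nernst: E = (61.5/1) · log₁₀([out]/[in]), so log₁₀([out]/[in]) = 70.0 × 1 / 61.5 = 1.1382.
[out]/[in] = 10^(1.1382) = 13.75.
[out] = 13.75 × 9.50 = 130.6 mmol L⁻¹.

131 mmol L⁻¹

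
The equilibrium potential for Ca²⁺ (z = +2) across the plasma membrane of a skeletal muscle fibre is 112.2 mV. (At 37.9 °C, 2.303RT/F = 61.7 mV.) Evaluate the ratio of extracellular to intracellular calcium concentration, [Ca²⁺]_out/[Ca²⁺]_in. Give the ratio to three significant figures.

log₁₀([out]/[in]) = E·z/(61.7) = 112.2 × 2 / 61.7 = 3.6370
[out]/[in] = 10^(3.6370) = 4335

4330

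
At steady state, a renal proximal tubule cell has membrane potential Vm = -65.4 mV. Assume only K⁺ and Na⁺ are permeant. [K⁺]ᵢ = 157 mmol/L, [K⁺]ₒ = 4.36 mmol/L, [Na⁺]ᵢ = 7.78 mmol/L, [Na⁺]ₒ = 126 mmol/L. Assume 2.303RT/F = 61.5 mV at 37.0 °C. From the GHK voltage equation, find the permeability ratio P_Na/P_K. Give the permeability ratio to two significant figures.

Let α = P_Na/P_K. GHK: Vm = 61.5·log₁₀[(Kₒ + α·Naₒ)/(Kᵢ + α·Naᵢ)].
10^(Vm/61.5) = 10^(-65.4/61.5) = 0.086414
So 0.086414·(Kᵢ + α·Naᵢ) = Kₒ + α·Naₒ → α = (0.086414·157.0 − 4.36) / (126.0 − 0.086414·7.78)
α = (13.57 − 4.36) / (126.0 − 0.6723) = 9.207/125.3 = 0.07346

0.073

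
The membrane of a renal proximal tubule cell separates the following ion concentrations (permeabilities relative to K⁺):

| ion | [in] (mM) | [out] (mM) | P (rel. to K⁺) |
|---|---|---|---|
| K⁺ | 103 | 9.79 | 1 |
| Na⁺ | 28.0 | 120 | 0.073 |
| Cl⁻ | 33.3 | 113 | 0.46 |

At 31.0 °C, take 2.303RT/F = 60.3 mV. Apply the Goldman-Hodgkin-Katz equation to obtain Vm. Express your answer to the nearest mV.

Vm = 60.3 · log₁₀[(Σ P·[cation]ₒ + Σ P·[anion]ᵢ) / (Σ P·[cation]ᵢ + Σ P·[anion]ₒ)]
Numerator = 1×9.79 + 0.073×120 + 0.46×33.3 = 33.87
Denominator = 1×103 + 0.073×28.0 + 0.46×113 = 157
Vm = 60.3 · log₁₀(0.21569) = 60.3 × (-0.6662) = -40.17 mV

-40 mV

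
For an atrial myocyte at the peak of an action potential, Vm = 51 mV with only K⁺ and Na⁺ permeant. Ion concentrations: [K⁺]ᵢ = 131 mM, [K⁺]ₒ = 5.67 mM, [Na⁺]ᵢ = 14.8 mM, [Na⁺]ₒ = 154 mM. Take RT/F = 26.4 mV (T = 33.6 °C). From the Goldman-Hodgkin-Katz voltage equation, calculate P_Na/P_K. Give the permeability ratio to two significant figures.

17

Let α = P_Na/P_K. GHK: Vm = 26.4·ln[(Kₒ + α·Naₒ)/(Kᵢ + α·Naᵢ)].
e^(Vm/26.4) = e^(51.0/26.4) = 6.902
So 6.902·(Kᵢ + α·Naᵢ) = Kₒ + α·Naₒ → α = (6.902·131.0 − 5.67) / (154.0 − 6.902·14.8)
α = (904.2 − 5.67) / (154.0 − 102.2) = 898.5/51.85 = 17.33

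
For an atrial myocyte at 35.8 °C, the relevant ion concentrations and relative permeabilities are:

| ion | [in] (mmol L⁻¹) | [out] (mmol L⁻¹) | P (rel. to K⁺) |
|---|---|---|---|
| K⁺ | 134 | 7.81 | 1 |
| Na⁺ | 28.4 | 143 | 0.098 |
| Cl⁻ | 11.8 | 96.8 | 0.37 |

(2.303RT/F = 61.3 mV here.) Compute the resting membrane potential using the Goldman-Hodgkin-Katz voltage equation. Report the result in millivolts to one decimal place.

-50.2 mV

Vm = 61.3 · log₁₀[(Σ P·[cation]ₒ + Σ P·[anion]ᵢ) / (Σ P·[cation]ᵢ + Σ P·[anion]ₒ)]
Numerator = 1×7.81 + 0.098×143 + 0.37×11.8 = 26.19
Denominator = 1×134 + 0.098×28.4 + 0.37×96.8 = 172.6
Vm = 61.3 · log₁₀(0.15174) = 61.3 × (-0.8189) = -50.20 mV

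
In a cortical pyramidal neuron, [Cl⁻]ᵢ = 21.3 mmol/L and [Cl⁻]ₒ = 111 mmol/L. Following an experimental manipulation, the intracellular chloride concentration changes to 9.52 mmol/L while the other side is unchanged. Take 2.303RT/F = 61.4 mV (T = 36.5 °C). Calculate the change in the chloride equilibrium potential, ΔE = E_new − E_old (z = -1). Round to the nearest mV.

E_old = (61.4/-1)·log₁₀(111/21.3) = -44.02 mV
E_new = (61.4/-1)·log₁₀(111/9.52) = -65.49 mV
ΔE = -65.49 − (-44.02) = -21.47 mV

-21 mV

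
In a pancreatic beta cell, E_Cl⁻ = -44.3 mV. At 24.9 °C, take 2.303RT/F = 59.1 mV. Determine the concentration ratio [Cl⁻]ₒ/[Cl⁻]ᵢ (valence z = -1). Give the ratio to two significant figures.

log₁₀([out]/[in]) = E·z/(59.1) = -44.3 × -1 / 59.1 = 0.7496
[out]/[in] = 10^(0.7496) = 5.618

5.6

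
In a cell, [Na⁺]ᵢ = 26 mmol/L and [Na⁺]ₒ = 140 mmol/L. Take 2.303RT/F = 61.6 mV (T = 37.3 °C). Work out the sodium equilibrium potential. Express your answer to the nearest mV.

45 mV

E = (61.6/z) · log₁₀([Na⁺]_out/[Na⁺]_in) with z = +1.
= (61.6/1) · log₁₀(140/26) = 61.60 · log₁₀(5.385)
= 61.60 · (0.7312) = 45.04 mV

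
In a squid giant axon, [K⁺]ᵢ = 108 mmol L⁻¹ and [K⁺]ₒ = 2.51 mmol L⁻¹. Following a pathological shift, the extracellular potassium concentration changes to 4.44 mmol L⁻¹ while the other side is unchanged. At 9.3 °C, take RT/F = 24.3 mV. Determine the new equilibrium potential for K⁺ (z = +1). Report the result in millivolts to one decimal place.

After the shift: [K⁺]_out = 4.44, [K⁺]_in = 108 mmol L⁻¹.
E_new = (24.3/1)·ln(4.44/108) = 24.30 · (-3.1915) = -77.55 mV

-77.6 mV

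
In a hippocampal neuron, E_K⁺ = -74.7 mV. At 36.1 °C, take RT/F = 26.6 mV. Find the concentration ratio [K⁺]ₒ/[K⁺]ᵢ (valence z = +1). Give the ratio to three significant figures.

ln([out]/[in]) = E·z/(26.6) = -74.7 × 1 / 26.6 = -2.8083
[out]/[in] = e^(-2.8083) = 0.06031

0.0603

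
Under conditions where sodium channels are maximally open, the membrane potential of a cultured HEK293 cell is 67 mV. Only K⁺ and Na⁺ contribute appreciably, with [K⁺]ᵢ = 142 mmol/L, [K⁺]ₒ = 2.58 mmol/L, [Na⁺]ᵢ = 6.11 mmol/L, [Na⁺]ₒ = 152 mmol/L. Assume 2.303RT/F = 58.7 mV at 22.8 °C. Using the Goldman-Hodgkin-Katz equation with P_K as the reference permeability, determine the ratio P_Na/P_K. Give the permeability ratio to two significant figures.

29

Let α = P_Na/P_K. GHK: Vm = 58.7·log₁₀[(Kₒ + α·Naₒ)/(Kᵢ + α·Naᵢ)].
10^(Vm/58.7) = 10^(67.0/58.7) = 13.848
So 13.848·(Kᵢ + α·Naᵢ) = Kₒ + α·Naₒ → α = (13.848·142.0 − 2.58) / (152.0 − 13.848·6.11)
α = (1966 − 2.58) / (152.0 − 84.61) = 1964/67.39 = 29.14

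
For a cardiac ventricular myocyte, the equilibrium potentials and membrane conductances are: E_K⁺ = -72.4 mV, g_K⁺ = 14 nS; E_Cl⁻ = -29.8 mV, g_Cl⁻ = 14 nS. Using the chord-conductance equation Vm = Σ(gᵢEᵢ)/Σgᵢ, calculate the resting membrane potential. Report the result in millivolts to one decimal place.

-51.1 mV

Σ gᵢEᵢ = 14·(-72.4) + 14·(-29.8) = -1430.80
Σ gᵢ = 14 + 14 = 28
Vm = -1430.80 / 28 = -51.10 mV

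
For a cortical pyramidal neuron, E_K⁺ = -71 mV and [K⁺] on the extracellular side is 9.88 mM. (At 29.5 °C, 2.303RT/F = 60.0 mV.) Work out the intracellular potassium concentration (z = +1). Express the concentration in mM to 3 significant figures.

Nernst: E = (60.0/1) · log₁₀([out]/[in]), so log₁₀([out]/[in]) = -71.0 × 1 / 60.0 = -1.1833.
[out]/[in] = 10^(-1.1833) = 0.06556.
[in] = 9.88 / 0.06556 = 150.7 mM.

151 mM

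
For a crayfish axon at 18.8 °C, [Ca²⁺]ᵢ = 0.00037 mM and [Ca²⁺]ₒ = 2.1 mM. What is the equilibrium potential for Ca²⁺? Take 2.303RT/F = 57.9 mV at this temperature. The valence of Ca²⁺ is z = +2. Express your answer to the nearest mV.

E = (57.9/z) · log₁₀([Ca²⁺]_out/[Ca²⁺]_in) with z = +2.
= (57.9/2) · log₁₀(2.1/0.00037) = 28.95 · log₁₀(5676)
= 28.95 · (3.7540) = 108.68 mV

109 mV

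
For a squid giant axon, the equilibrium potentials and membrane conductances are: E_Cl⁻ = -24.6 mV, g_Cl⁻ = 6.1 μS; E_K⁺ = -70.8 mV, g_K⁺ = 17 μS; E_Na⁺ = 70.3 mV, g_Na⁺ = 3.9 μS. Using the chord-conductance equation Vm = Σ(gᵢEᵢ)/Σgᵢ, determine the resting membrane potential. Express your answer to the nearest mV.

Σ gᵢEᵢ = 6.1·(-24.6) + 17·(-70.8) + 3.9·(70.3) = -1079.49
Σ gᵢ = 6.1 + 17 + 3.9 = 27
Vm = -1079.49 / 27 = -39.98 mV

-40 mV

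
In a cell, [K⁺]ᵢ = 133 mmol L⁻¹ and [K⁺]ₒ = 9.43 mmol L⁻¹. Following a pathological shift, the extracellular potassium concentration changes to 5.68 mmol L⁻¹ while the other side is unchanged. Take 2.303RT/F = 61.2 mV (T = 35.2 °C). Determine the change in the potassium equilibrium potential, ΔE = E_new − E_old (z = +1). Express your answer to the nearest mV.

E_old = (61.2/1)·log₁₀(9.43/133) = -70.34 mV
E_new = (61.2/1)·log₁₀(5.68/133) = -83.81 mV
ΔE = -83.81 − (-70.34) = -13.47 mV

-13 mV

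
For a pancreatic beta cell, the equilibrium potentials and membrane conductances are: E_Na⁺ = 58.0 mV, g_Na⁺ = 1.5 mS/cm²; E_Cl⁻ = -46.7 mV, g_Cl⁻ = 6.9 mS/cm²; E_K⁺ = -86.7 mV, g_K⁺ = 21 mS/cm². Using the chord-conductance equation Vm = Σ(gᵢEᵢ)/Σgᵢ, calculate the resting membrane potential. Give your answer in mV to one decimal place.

-69.9 mV

Σ gᵢEᵢ = 1.5·(58.0) + 6.9·(-46.7) + 21·(-86.7) = -2055.93
Σ gᵢ = 1.5 + 6.9 + 21 = 29.4
Vm = -2055.93 / 29.4 = -69.93 mV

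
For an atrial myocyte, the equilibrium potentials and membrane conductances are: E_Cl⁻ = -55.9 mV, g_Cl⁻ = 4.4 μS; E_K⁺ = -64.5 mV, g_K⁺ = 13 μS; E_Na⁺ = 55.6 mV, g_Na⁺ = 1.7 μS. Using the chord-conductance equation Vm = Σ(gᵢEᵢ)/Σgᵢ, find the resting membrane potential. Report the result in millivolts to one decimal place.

-51.8 mV

Σ gᵢEᵢ = 4.4·(-55.9) + 13·(-64.5) + 1.7·(55.6) = -989.94
Σ gᵢ = 4.4 + 13 + 1.7 = 19.1
Vm = -989.94 / 19.1 = -51.83 mV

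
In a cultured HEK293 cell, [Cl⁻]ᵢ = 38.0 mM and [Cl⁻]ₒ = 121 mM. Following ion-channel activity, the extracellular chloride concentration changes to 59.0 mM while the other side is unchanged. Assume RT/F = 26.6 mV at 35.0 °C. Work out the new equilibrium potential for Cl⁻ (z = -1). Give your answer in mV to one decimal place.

-11.7 mV

After the shift: [Cl⁻]_out = 59.0, [Cl⁻]_in = 38.0 mM.
E_new = (26.6/-1)·ln(59.0/38.0) = -26.60 · (0.4400) = -11.70 mV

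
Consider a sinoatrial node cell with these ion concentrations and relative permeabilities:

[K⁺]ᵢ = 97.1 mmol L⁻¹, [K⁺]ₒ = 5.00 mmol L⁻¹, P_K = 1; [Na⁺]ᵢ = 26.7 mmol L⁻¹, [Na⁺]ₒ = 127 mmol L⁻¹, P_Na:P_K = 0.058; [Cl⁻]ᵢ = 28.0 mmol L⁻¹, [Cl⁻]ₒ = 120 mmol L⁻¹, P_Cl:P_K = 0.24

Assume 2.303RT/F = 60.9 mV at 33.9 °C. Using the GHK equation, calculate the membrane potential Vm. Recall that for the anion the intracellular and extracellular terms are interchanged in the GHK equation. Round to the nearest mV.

-50 mV

Vm = 60.9 · log₁₀[(Σ P·[cation]ₒ + Σ P·[anion]ᵢ) / (Σ P·[cation]ᵢ + Σ P·[anion]ₒ)]
Numerator = 1×5.00 + 0.058×127 + 0.24×28.0 = 19.09
Denominator = 1×97.1 + 0.058×26.7 + 0.24×120 = 127.4
Vm = 60.9 · log₁₀(0.14975) = 60.9 × (-0.8246) = -50.22 mV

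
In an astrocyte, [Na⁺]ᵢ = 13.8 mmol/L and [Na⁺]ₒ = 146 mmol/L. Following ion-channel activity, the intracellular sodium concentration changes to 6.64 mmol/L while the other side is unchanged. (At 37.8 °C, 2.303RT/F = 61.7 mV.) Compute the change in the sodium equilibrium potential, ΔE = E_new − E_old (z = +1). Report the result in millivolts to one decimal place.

E_old = (61.7/1)·log₁₀(146/13.8) = 63.21 mV
E_new = (61.7/1)·log₁₀(146/6.64) = 82.81 mV
ΔE = 82.81 − (63.21) = 19.60 mV

19.6 mV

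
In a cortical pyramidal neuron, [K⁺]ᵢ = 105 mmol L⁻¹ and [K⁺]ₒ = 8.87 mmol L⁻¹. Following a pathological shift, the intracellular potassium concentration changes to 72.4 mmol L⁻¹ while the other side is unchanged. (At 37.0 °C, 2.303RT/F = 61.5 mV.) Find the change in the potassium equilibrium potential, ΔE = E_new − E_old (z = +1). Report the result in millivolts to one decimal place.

E_old = (61.5/1)·log₁₀(8.87/105) = -66.01 mV
E_new = (61.5/1)·log₁₀(8.87/72.4) = -56.08 mV
ΔE = -56.08 − (-66.01) = 9.93 mV

9.9 mV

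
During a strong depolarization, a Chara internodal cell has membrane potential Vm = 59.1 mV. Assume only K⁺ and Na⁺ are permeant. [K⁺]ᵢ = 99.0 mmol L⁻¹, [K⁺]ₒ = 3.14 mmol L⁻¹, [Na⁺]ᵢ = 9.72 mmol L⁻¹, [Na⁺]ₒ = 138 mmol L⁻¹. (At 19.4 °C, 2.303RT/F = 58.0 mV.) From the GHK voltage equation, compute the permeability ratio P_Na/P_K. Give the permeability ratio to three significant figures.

Let α = P_Na/P_K. GHK: Vm = 58.0·log₁₀[(Kₒ + α·Naₒ)/(Kᵢ + α·Naᵢ)].
10^(Vm/58.0) = 10^(59.1/58.0) = 10.446
So 10.446·(Kᵢ + α·Naᵢ) = Kₒ + α·Naₒ → α = (10.446·99.0 − 3.14) / (138.0 − 10.446·9.72)
α = (1034 − 3.14) / (138.0 − 101.5) = 1031/36.46 = 28.28

28.3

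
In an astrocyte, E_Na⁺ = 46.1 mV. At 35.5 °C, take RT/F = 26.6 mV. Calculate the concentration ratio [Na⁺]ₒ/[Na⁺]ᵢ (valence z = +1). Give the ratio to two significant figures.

ln([out]/[in]) = E·z/(26.6) = 46.1 × 1 / 26.6 = 1.7331
[out]/[in] = e^(1.7331) = 5.658

5.7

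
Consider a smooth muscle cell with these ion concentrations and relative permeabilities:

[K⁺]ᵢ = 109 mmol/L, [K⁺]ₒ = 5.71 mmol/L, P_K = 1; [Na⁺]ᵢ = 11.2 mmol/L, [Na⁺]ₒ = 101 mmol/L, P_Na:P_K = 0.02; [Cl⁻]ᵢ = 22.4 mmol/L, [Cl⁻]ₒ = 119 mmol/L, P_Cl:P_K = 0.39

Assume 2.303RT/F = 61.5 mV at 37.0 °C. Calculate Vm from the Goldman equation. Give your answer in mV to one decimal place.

Vm = 61.5 · log₁₀[(Σ P·[cation]ₒ + Σ P·[anion]ᵢ) / (Σ P·[cation]ᵢ + Σ P·[anion]ₒ)]
Numerator = 1×5.71 + 0.02×101 + 0.39×22.4 = 16.47
Denominator = 1×109 + 0.02×11.2 + 0.39×119 = 155.6
Vm = 61.5 · log₁₀(0.1058) = 61.5 × (-0.9755) = -59.99 mV

-60.0 mV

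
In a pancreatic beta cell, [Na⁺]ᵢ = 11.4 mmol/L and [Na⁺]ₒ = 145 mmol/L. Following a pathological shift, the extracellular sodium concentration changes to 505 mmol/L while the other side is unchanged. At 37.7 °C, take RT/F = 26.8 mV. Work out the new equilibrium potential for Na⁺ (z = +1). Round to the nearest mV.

102 mV

After the shift: [Na⁺]_out = 505, [Na⁺]_in = 11.4 mmol/L.
E_new = (26.8/1)·ln(505/11.4) = 26.80 · (3.7909) = 101.60 mV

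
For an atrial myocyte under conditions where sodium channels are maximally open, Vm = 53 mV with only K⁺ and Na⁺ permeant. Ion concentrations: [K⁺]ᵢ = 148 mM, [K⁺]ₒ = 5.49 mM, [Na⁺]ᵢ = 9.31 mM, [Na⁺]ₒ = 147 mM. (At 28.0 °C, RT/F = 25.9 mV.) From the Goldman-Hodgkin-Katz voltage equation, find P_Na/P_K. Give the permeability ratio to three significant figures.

Let α = P_Na/P_K. GHK: Vm = 25.9·ln[(Kₒ + α·Naₒ)/(Kᵢ + α·Naᵢ)].
e^(Vm/25.9) = e^(53.0/25.9) = 7.7395
So 7.7395·(Kᵢ + α·Naᵢ) = Kₒ + α·Naₒ → α = (7.7395·148.0 − 5.49) / (147.0 − 7.7395·9.31)
α = (1145 − 5.49) / (147.0 − 72.05) = 1140/74.95 = 15.21

15.2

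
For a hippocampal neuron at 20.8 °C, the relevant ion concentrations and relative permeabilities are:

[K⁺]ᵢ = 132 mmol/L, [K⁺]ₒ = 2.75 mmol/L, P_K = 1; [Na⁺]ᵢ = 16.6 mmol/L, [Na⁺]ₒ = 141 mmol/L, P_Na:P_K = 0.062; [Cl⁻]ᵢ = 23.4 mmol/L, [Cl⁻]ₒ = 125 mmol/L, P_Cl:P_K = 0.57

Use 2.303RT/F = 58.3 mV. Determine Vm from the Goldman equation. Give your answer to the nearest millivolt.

-53 mV

Vm = 58.3 · log₁₀[(Σ P·[cation]ₒ + Σ P·[anion]ᵢ) / (Σ P·[cation]ᵢ + Σ P·[anion]ₒ)]
Numerator = 1×2.75 + 0.062×141 + 0.57×23.4 = 24.83
Denominator = 1×132 + 0.062×16.6 + 0.57×125 = 204.3
Vm = 58.3 · log₁₀(0.12155) = 58.3 × (-0.9152) = -53.36 mV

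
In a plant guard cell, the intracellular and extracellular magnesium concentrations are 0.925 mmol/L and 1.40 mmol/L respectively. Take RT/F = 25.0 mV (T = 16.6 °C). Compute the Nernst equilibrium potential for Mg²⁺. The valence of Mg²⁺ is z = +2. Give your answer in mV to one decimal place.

5.2 mV

E = (25.0/z) · ln([Mg²⁺]_out/[Mg²⁺]_in) with z = +2.
= (25.0/2) · ln(1.40/0.925) = 12.50 · ln(1.514)
= 12.50 · (0.4144) = 5.18 mV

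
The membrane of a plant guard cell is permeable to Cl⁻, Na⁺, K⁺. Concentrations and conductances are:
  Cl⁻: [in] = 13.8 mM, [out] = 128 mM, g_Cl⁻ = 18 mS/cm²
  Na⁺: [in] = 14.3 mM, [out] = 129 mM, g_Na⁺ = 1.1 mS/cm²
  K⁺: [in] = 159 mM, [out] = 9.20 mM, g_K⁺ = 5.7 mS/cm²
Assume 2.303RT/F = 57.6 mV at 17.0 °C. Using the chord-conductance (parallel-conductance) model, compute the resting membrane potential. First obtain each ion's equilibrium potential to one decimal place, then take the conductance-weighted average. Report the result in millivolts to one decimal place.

E_Cl⁻ = (57.6/-1)·log₁₀(128/13.8) = -55.7 mV
E_Na⁺ = (57.6/1)·log₁₀(129/14.3) = 55.0 mV
E_K⁺ = (57.6/1)·log₁₀(9.20/159) = -71.3 mV
Vm = (Σ gᵢEᵢ)/(Σ gᵢ) = (18·-55.7 + 1.1·55.0 + 5.7·-71.3) / (18 + 1.1 + 5.7)
= -1348.51 / 24.8 = -54.38 mV

-54.4 mV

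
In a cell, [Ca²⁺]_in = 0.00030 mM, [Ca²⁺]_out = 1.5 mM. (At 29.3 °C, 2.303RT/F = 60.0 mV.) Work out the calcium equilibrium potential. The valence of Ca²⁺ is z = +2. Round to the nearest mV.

E = (60.0/z) · log₁₀([Ca²⁺]_out/[Ca²⁺]_in) with z = +2.
= (60.0/2) · log₁₀(1.5/0.00030) = 30.00 · log₁₀(5000)
= 30.00 · (3.6990) = 110.97 mV

111 mV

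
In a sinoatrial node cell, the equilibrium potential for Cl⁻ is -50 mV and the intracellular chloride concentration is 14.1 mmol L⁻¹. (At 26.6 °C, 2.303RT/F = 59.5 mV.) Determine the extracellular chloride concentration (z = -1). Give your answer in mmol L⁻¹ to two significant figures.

98 mmol L⁻¹

Nernst: E = (59.5/-1) · log₁₀([out]/[in]), so log₁₀([out]/[in]) = -50.0 × -1 / 59.5 = 0.8403.
[out]/[in] = 10^(0.8403) = 6.924.
[out] = 6.924 × 14.1 = 97.62 mmol L⁻¹.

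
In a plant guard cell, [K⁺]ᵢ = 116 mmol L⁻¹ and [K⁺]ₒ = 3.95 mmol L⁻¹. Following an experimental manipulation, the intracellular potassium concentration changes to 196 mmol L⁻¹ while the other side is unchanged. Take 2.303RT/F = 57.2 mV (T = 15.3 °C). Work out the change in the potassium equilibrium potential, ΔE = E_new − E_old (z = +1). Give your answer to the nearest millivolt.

-13 mV

E_old = (57.2/1)·log₁₀(3.95/116) = -83.96 mV
E_new = (57.2/1)·log₁₀(3.95/196) = -96.99 mV
ΔE = -96.99 − (-83.96) = -13.03 mV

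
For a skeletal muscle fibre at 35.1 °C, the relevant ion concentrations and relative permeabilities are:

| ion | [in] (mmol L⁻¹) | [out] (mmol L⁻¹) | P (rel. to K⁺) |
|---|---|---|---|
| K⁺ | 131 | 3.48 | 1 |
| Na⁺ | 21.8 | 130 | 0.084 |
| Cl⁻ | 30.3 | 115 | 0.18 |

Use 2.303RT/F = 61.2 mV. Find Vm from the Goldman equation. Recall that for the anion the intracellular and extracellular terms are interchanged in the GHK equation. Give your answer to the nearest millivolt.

-54 mV

Vm = 61.2 · log₁₀[(Σ P·[cation]ₒ + Σ P·[anion]ᵢ) / (Σ P·[cation]ᵢ + Σ P·[anion]ₒ)]
Numerator = 1×3.48 + 0.084×130 + 0.18×30.3 = 19.85
Denominator = 1×131 + 0.084×21.8 + 0.18×115 = 153.5
Vm = 61.2 · log₁₀(0.12932) = 61.2 × (-0.8883) = -54.37 mV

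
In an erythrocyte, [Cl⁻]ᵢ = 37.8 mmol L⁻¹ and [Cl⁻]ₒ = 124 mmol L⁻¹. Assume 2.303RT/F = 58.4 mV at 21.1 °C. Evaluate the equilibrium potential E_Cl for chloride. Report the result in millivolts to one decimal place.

-30.1 mV

E = (58.4/z) · log₁₀([Cl⁻]_out/[Cl⁻]_in) with z = -1.
For an anion, dividing by z = -1 reverses the sign.
= (58.4/-1) · log₁₀(124/37.8) = -58.40 · log₁₀(3.28)
= -58.40 · (0.5159) = -30.13 mV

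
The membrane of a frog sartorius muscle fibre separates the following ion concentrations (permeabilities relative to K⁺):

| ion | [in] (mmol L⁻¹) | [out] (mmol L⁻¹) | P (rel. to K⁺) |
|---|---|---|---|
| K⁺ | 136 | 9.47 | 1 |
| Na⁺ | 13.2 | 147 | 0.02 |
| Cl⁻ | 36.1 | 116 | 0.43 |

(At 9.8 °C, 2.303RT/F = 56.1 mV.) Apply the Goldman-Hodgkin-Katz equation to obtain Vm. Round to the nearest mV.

Vm = 56.1 · log₁₀[(Σ P·[cation]ₒ + Σ P·[anion]ᵢ) / (Σ P·[cation]ᵢ + Σ P·[anion]ₒ)]
Numerator = 1×9.47 + 0.02×147 + 0.43×36.1 = 27.93
Denominator = 1×136 + 0.02×13.2 + 0.43×116 = 186.1
Vm = 56.1 · log₁₀(0.15006) = 56.1 × (-0.8237) = -46.21 mV

-46 mV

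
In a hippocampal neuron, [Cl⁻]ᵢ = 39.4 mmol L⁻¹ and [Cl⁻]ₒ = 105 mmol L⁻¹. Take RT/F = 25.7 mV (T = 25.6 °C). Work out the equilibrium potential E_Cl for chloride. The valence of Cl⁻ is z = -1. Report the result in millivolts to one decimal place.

E = (25.7/z) · ln([Cl⁻]_out/[Cl⁻]_in) with z = -1.
For an anion, dividing by z = -1 reverses the sign.
= (25.7/-1) · ln(105/39.4) = -25.70 · ln(2.665)
= -25.70 · (0.9802) = -25.19 mV

-25.2 mV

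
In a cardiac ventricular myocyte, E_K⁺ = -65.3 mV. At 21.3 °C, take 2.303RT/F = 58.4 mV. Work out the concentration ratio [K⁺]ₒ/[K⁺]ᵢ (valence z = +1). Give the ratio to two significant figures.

0.076

log₁₀([out]/[in]) = E·z/(58.4) = -65.3 × 1 / 58.4 = -1.1182
[out]/[in] = 10^(-1.1182) = 0.07618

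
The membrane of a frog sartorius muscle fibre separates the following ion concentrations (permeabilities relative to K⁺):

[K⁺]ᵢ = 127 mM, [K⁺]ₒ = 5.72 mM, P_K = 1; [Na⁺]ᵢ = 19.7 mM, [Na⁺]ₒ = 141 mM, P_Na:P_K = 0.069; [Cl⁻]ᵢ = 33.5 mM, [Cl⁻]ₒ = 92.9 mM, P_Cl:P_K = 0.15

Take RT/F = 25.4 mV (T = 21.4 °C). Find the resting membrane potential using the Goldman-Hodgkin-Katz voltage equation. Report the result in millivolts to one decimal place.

-49.2 mV

Vm = 25.4 · ln[(Σ P·[cation]ₒ + Σ P·[anion]ᵢ) / (Σ P·[cation]ᵢ + Σ P·[anion]ₒ)]
Numerator = 1×5.72 + 0.069×141 + 0.15×33.5 = 20.47
Denominator = 1×127 + 0.069×19.7 + 0.15×92.9 = 142.3
Vm = 25.4 · ln(0.14388) = 25.4 × (-1.9387) = -49.24 mV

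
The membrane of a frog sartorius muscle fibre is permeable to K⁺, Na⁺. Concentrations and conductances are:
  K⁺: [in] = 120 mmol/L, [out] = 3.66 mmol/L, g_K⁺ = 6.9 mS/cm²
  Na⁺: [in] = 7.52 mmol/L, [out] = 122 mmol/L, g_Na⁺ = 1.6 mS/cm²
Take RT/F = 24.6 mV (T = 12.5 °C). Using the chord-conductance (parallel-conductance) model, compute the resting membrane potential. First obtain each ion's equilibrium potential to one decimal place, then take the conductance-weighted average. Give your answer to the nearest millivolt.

E_K⁺ = (24.6/1)·ln(3.66/120) = -85.9 mV
E_Na⁺ = (24.6/1)·ln(122/7.52) = 68.5 mV
Vm = (Σ gᵢEᵢ)/(Σ gᵢ) = (6.9·-85.9 + 1.6·68.5) / (6.9 + 1.6)
= -483.11 / 8.5 = -56.84 mV

-57 mV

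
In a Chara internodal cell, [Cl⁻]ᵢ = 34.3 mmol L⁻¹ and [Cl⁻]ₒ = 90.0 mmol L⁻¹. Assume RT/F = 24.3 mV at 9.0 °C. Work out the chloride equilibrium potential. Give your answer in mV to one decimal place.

-23.4 mV

E = (24.3/z) · ln([Cl⁻]_out/[Cl⁻]_in) with z = -1.
For an anion, dividing by z = -1 reverses the sign.
= (24.3/-1) · ln(90.0/34.3) = -24.30 · ln(2.624)
= -24.30 · (0.9647) = -23.44 mV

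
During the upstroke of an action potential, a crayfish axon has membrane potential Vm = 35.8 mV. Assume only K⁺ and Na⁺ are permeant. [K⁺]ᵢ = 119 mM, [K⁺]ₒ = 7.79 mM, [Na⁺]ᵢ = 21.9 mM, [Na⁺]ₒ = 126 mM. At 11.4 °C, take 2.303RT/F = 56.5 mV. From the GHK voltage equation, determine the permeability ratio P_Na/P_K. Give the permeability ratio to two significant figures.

16

Let α = P_Na/P_K. GHK: Vm = 56.5·log₁₀[(Kₒ + α·Naₒ)/(Kᵢ + α·Naᵢ)].
10^(Vm/56.5) = 10^(35.8/56.5) = 4.3016
So 4.3016·(Kᵢ + α·Naᵢ) = Kₒ + α·Naₒ → α = (4.3016·119.0 − 7.79) / (126.0 − 4.3016·21.9)
α = (511.9 − 7.79) / (126.0 − 94.2) = 504.1/31.8 = 15.85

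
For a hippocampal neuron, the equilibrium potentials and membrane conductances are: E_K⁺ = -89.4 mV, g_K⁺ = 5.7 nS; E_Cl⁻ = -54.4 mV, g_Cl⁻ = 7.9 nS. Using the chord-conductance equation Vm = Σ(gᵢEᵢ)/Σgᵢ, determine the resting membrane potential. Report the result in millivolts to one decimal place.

Σ gᵢEᵢ = 5.7·(-89.4) + 7.9·(-54.4) = -939.34
Σ gᵢ = 5.7 + 7.9 = 13.6
Vm = -939.34 / 13.6 = -69.07 mV

-69.1 mV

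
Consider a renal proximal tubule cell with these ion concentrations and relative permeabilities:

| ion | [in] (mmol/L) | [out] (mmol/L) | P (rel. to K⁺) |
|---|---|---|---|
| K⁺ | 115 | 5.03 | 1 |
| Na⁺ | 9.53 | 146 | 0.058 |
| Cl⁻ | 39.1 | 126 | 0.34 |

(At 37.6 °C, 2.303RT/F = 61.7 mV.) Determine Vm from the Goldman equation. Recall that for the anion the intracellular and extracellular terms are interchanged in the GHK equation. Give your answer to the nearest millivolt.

Vm = 61.7 · log₁₀[(Σ P·[cation]ₒ + Σ P·[anion]ᵢ) / (Σ P·[cation]ᵢ + Σ P·[anion]ₒ)]
Numerator = 1×5.03 + 0.058×146 + 0.34×39.1 = 26.79
Denominator = 1×115 + 0.058×9.53 + 0.34×126 = 158.4
Vm = 61.7 · log₁₀(0.16915) = 61.7 × (-0.7717) = -47.62 mV

-48 mV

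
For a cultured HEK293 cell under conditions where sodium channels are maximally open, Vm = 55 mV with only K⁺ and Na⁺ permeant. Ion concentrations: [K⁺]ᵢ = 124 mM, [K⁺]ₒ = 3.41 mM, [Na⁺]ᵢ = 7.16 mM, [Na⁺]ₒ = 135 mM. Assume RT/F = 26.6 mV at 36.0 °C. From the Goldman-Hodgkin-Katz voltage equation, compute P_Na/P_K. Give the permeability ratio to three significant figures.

12.5

Let α = P_Na/P_K. GHK: Vm = 26.6·ln[(Kₒ + α·Naₒ)/(Kᵢ + α·Naᵢ)].
e^(Vm/26.6) = e^(55.0/26.6) = 7.9064
So 7.9064·(Kᵢ + α·Naᵢ) = Kₒ + α·Naₒ → α = (7.9064·124.0 − 3.41) / (135.0 − 7.9064·7.16)
α = (980.4 − 3.41) / (135.0 − 56.61) = 977/78.39 = 12.46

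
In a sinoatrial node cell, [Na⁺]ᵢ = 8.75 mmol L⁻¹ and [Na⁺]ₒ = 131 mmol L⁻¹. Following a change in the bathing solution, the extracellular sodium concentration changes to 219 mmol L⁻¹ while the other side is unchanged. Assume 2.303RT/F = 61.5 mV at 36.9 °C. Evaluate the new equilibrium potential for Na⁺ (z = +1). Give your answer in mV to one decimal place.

86.0 mV

After the shift: [Na⁺]_out = 219, [Na⁺]_in = 8.75 mmol L⁻¹.
E_new = (61.5/1)·log₁₀(219/8.75) = 61.50 · (1.3984) = 86.00 mV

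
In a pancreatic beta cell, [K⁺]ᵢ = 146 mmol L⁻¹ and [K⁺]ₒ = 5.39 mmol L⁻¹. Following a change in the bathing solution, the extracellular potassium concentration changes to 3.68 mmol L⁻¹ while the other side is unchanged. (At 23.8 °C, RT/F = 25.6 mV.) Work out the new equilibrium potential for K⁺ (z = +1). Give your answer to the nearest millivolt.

-94 mV

After the shift: [K⁺]_out = 3.68, [K⁺]_in = 146 mmol L⁻¹.
E_new = (25.6/1)·ln(3.68/146) = 25.60 · (-3.6807) = -94.23 mV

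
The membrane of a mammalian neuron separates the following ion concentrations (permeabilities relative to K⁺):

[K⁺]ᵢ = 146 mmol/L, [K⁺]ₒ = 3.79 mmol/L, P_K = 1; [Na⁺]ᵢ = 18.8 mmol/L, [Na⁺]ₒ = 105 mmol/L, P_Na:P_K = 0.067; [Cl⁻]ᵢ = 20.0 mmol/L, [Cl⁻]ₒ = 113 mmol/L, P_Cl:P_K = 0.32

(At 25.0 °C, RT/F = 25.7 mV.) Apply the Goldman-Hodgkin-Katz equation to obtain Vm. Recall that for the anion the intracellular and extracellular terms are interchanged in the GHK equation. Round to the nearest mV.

Vm = 25.7 · ln[(Σ P·[cation]ₒ + Σ P·[anion]ᵢ) / (Σ P·[cation]ᵢ + Σ P·[anion]ₒ)]
Numerator = 1×3.79 + 0.067×105 + 0.32×20.0 = 17.23
Denominator = 1×146 + 0.067×18.8 + 0.32×113 = 183.4
Vm = 25.7 · ln(0.09391) = 25.7 × (-2.3654) = -60.79 mV

-61 mV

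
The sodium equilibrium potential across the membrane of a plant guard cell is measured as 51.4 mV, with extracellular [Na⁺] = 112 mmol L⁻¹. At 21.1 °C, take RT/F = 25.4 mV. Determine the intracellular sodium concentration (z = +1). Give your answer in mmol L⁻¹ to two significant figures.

Nernst: E = (25.4/1) · ln([out]/[in]), so ln([out]/[in]) = 51.4 × 1 / 25.4 = 2.0236.
[out]/[in] = e^(2.0236) = 7.566.
[in] = 112 / 7.566 = 14.8 mmol L⁻¹.

15 mmol L⁻¹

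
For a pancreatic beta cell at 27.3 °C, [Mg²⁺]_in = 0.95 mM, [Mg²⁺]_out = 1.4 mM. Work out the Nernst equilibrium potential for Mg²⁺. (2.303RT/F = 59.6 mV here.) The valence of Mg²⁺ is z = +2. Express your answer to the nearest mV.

5 mV

E = (59.6/z) · log₁₀([Mg²⁺]_out/[Mg²⁺]_in) with z = +2.
= (59.6/2) · log₁₀(1.4/0.95) = 29.80 · log₁₀(1.474)
= 29.80 · (0.1684) = 5.02 mV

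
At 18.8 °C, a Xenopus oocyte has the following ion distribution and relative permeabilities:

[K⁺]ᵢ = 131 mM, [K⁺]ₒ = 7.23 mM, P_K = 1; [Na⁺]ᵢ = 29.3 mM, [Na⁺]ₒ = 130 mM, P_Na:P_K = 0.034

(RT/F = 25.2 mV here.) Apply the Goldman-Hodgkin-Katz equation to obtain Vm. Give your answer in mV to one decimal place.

Vm = 25.2 · ln[(Σ P·[cation]ₒ + Σ P·[anion]ᵢ) / (Σ P·[cation]ᵢ + Σ P·[anion]ₒ)]
Numerator = 1×7.23 + 0.034×130 = 11.65
Denominator = 1×131 + 0.034×29.3 = 132
Vm = 25.2 · ln(0.08826) = 25.2 × (-2.4275) = -61.17 mV

-61.2 mV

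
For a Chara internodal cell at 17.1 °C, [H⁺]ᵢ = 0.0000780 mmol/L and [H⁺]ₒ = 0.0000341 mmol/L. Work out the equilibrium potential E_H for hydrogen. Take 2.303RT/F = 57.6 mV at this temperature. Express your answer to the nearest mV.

E = (57.6/z) · log₁₀([H⁺]_out/[H⁺]_in) with z = +1.
= (57.6/1) · log₁₀(0.0000341/0.0000780) = 57.60 · log₁₀(0.4372)
= 57.60 · (-0.3593) = -20.70 mV

-21 mV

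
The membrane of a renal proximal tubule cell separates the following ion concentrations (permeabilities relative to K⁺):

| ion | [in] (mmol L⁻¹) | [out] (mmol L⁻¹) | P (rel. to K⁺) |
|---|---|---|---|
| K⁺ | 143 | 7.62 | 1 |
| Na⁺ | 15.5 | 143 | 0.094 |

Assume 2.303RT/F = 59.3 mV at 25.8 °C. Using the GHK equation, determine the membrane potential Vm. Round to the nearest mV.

-50 mV

Vm = 59.3 · log₁₀[(Σ P·[cation]ₒ + Σ P·[anion]ᵢ) / (Σ P·[cation]ᵢ + Σ P·[anion]ₒ)]
Numerator = 1×7.62 + 0.094×143 = 21.06
Denominator = 1×143 + 0.094×15.5 = 144.5
Vm = 59.3 · log₁₀(0.1458) = 59.3 × (-0.8362) = -49.59 mV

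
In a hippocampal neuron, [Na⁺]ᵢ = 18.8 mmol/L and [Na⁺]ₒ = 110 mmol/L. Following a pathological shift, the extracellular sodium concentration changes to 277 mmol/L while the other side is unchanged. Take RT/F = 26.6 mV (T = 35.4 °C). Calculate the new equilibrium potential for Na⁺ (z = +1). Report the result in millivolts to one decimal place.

71.6 mV

After the shift: [Na⁺]_out = 277, [Na⁺]_in = 18.8 mmol/L.
E_new = (26.6/1)·ln(277/18.8) = 26.60 · (2.6902) = 71.56 mV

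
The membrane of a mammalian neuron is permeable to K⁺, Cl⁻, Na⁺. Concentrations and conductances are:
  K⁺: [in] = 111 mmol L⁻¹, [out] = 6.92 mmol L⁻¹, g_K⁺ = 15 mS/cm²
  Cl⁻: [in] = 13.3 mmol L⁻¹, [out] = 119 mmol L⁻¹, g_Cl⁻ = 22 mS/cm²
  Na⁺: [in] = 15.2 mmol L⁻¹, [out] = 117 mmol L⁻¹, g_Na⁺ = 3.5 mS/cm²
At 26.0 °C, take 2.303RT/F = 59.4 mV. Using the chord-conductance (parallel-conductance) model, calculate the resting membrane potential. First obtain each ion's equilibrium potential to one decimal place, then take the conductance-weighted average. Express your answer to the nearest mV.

-53 mV

E_K⁺ = (59.4/1)·log₁₀(6.92/111) = -71.6 mV
E_Cl⁻ = (59.4/-1)·log₁₀(119/13.3) = -56.5 mV
E_Na⁺ = (59.4/1)·log₁₀(117/15.2) = 52.6 mV
Vm = (Σ gᵢEᵢ)/(Σ gᵢ) = (15·-71.6 + 22·-56.5 + 3.5·52.6) / (15 + 22 + 3.5)
= -2132.90 / 40.5 = -52.66 mV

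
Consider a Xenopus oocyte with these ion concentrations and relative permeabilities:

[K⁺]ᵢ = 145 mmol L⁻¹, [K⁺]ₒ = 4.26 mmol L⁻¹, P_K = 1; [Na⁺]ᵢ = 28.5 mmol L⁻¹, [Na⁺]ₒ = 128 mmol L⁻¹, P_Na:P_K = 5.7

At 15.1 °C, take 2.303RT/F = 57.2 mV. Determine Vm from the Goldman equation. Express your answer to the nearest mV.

22 mV

Vm = 57.2 · log₁₀[(Σ P·[cation]ₒ + Σ P·[anion]ᵢ) / (Σ P·[cation]ᵢ + Σ P·[anion]ₒ)]
Numerator = 1×4.26 + 5.7×128 = 733.9
Denominator = 1×145 + 5.7×28.5 = 307.5
Vm = 57.2 · log₁₀(2.3869) = 57.2 × (0.3778) = 21.61 mV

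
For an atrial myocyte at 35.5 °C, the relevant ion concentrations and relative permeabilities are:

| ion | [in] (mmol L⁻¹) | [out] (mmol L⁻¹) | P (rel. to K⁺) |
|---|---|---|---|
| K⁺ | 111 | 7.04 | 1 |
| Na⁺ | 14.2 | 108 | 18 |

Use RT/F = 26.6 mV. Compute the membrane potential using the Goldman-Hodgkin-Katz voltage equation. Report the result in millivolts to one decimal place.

Vm = 26.6 · ln[(Σ P·[cation]ₒ + Σ P·[anion]ᵢ) / (Σ P·[cation]ᵢ + Σ P·[anion]ₒ)]
Numerator = 1×7.04 + 18×108 = 1951
Denominator = 1×111 + 18×14.2 = 366.6
Vm = 26.6 · ln(5.322) = 26.6 × (1.6718) = 44.47 mV

44.5 mV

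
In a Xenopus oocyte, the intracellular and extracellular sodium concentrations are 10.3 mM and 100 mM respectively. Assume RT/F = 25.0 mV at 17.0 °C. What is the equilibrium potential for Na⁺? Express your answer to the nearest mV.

57 mV

E = (25.0/z) · ln([Na⁺]_out/[Na⁺]_in) with z = +1.
= (25.0/1) · ln(100/10.3) = 25.00 · ln(9.709)
= 25.00 · (2.2730) = 56.83 mV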